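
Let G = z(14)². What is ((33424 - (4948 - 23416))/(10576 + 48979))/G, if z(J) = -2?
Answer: 12973/59555 ≈ 0.21783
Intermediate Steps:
G = 4 (G = (-2)² = 4)
((33424 - (4948 - 23416))/(10576 + 48979))/G = ((33424 - (4948 - 23416))/(10576 + 48979))/4 = ((33424 - 1*(-18468))/59555)*(¼) = ((33424 + 18468)*(1/59555))*(¼) = (51892*(1/59555))*(¼) = (51892/59555)*(¼) = 12973/59555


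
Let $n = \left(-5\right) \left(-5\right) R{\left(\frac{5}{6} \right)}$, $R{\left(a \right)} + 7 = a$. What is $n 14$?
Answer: $- \frac{6475}{3} \approx -2158.3$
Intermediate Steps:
$R{\left(a \right)} = -7 + a$
$n = - \frac{925}{6}$ ($n = \left(-5\right) \left(-5\right) \left(-7 + \frac{5}{6}\right) = 25 \left(-7 + 5 \cdot \frac{1}{6}\right) = 25 \left(-7 + \frac{5}{6}\right) = 25 \left(- \frac{37}{6}\right) = - \frac{925}{6} \approx -154.17$)
$n 14 = \left(- \frac{925}{6}\right) 14 = - \frac{6475}{3}$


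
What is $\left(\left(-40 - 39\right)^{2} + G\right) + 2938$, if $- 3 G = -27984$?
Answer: $18507$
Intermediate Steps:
$G = 9328$ ($G = \left(- \frac{1}{3}\right) \left(-27984\right) = 9328$)
$\left(\left(-40 - 39\right)^{2} + G\right) + 2938 = \left(\left(-40 - 39\right)^{2} + 9328\right) + 2938 = \left(\left(-79\right)^{2} + 9328\right) + 2938 = \left(6241 + 9328\right) + 2938 = 15569 + 2938 = 18507$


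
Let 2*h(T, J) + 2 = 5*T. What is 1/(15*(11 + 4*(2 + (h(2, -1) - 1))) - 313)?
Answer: 1/152 ≈ 0.0065789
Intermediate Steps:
h(T, J) = -1 + 5*T/2 (h(T, J) = -1 + (5*T)/2 = -1 + 5*T/2)
1/(15*(11 + 4*(2 + (h(2, -1) - 1))) - 313) = 1/(15*(11 + 4*(2 + ((-1 + (5/2)*2) - 1))) - 313) = 1/(15*(11 + 4*(2 + ((-1 + 5) - 1))) - 313) = 1/(15*(11 + 4*(2 + (4 - 1))) - 313) = 1/(15*(11 + 4*(2 + 3)) - 313) = 1/(15*(11 + 4*5) - 313) = 1/(15*(11 + 20) - 313) = 1/(15*31 - 313) = 1/(465 - 313) = 1/152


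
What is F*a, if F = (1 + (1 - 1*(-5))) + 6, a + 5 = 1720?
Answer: 22295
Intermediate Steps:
a = 1715 (a = -5 + 1720 = 1715)
F = 13 (F = (1 + (1 + 5)) + 6 = (1 + 6) + 6 = 7 + 6 = 13)
F*a = 13*1715 = 22295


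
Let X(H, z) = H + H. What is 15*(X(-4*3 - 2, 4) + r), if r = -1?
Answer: -435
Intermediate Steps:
X(H, z) = 2*H
15*(X(-4*3 - 2, 4) + r) = 15*(2*(-4*3 - 2) - 1) = 15*(2*(-12 - 2) - 1) = 15*(2*(-14) - 1) = 15*(-28 - 1) = 15*(-29) = -435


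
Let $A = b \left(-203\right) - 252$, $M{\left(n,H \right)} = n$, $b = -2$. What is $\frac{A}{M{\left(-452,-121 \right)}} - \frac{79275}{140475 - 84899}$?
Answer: $- \frac{11097751}{6280088} \approx -1.7671$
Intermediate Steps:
$A = 154$ ($A = \left(-2\right) \left(-203\right) - 252 = 406 - 252 = 154$)
$\frac{A}{M{\left(-452,-121 \right)}} - \frac{79275}{140475 - 84899} = \frac{154}{-452} - \frac{79275}{140475 - 84899} = 154 \left(- \frac{1}{452}\right) - \frac{79275}{140475 - 84899} = - \frac{77}{226} - \frac{79275}{55576} = - \frac{11097751}{6280088}$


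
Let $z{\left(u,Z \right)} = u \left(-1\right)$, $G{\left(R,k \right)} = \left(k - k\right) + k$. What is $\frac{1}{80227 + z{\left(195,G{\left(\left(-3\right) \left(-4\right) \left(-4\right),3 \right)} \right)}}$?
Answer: $\frac{1}{80032} \approx 1.2495 \cdot 10^{-5}$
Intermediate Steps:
$G{\left(R,k \right)} = k$ ($G{\left(R,k \right)} = 0 + k = k$)
$z{\left(u,Z \right)} = - u$
$\frac{1}{80227 + z{\left(195,G{\left(\left(-3\right) \left(-4\right) \left(-4\right),3 \right)} \right)}} = \frac{1}{80227 - 195} = \frac{1}{80032}$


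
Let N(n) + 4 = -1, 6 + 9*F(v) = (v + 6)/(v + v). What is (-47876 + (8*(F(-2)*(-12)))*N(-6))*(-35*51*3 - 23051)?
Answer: 4111711688/3 ≈ 1.3706e+9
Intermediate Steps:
F(v) = -2/3 + (6 + v)/(18*v) (F(v) = -2/3 + ((v + 6)/(v + v))/9 = -2/3 + ((6 + v)/((2*v)))/9 = -2/3 + ((6 + v)*(1/(2*v)))/9 = -2/3 + ((6 + v)/(2*v))/9 = -2/3 + (6 + v)/(18*v))
N(n) = -5 (N(n) = -4 - 1 = -5)
(-47876 + (8*(F(-2)*(-12)))*N(-6))*(-35*51*3 - 23051) = (-47876 + (8*(((1/18)*(6 - 11*(-2))/(-2))*(-12)))*(-5))*(-35*51*3 - 23051) = (-47876 + (8*(((1/18)*(-1/2)*(6 + 22))*(-12)))*(-5))*(-1785*3 - 23051) = (-47876 + (8*(((1/18)*(-1/2)*28)*(-12)))*(-5))*(-5355 - 23051) = (-47876 + (8*(-7/9*(-12)))*(-5))*(-28406) = (-47876 + (8*(28/3))*(-5))*(-28406) = (-47876 + (224/3)*(-5))*(-28406) = (-47876 - 1120/3)*(-28406) = -144748/3*(-28406) = 4111711688/3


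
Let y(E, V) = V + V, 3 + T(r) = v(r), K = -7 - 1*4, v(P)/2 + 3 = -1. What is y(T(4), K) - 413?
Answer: -435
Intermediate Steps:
v(P) = -8 (v(P) = -6 + 2*(-1) = -6 - 2 = -8)
K = -11 (K = -7 - 4 = -11)
T(r) = -11 (T(r) = -3 - 8 = -11)
y(E, V) = 2*V
y(T(4), K) - 413 = 2*(-11) - 413 = -22 - 413 = -435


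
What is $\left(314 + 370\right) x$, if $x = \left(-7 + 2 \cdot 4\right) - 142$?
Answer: $-96444$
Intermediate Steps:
$x = -141$ ($x = \left(-7 + 8\right) - 142 = 1 - 142 = -141$)
$\left(314 + 370\right) x = \left(314 + 370\right) \left(-141\right) = 684 \left(-141\right) = -96444$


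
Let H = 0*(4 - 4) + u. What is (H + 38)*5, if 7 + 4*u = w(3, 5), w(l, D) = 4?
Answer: 745/4 ≈ 186.25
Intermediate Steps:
u = -¾ (u = -7/4 + (¼)*4 = -7/4 + 1 = -¾ ≈ -0.75000)
H = -¾ (H = 0*(4 - 4) - ¾ = 0*0 - ¾ = 0 - ¾ = -¾ ≈ -0.75000)
(H + 38)*5 = (-¾ + 38)*5 = (149/4)*5 = 745/4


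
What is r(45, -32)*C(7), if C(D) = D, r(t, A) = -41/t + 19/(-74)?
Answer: -27223/3330 ≈ -8.1751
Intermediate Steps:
r(t, A) = -19/74 - 41/t (r(t, A) = -41/t + 19*(-1/74) = -41/t - 19/74 = -19/74 - 41/t)
r(45, -32)*C(7) = (-19/74 - 41/45)*7 = -3889/3330*7 = -27223/3330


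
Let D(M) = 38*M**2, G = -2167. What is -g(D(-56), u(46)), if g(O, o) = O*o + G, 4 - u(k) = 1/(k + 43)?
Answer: -42111777/89 ≈ -4.7317e+5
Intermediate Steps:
u(k) = 4 - 1/(43 + k) (u(k) = 4 - 1/(k + 43) = 4 - 1/(43 + k))
g(O, o) = -2167 + O*o (g(O, o) = O*o - 2167 = -2167 + O*o)
-g(D(-56), u(46)) = -(-2167 + (38*(-56)**2)*((171 + 4*46)/(43 + 46))) = -(-2167 + (38*3136)*((171 + 184)/89)) = -(-2167 + 119168*((1/89)*355)) = -(-2167 + 119168*(355/89)) = -(-2167 + 42304640/89) = -1*42111777/89 = -42111777/89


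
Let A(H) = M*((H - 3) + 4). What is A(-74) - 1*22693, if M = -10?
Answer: -21963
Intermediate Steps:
A(H) = -10 - 10*H (A(H) = -10*((H - 3) + 4) = -10*((-3 + H) + 4) = -10*(1 + H) = -10 - 10*H)
A(-74) - 1*22693 = (-10 - 10*(-74)) - 1*22693 = (-10 + 740) - 22693 = 730 - 22693 = -21963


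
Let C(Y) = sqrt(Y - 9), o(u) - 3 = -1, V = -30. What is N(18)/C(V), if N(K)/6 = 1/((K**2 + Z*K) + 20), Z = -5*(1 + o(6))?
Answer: -I*sqrt(39)/481 ≈ -0.012983*I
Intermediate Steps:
o(u) = 2 (o(u) = 3 - 1 = 2)
Z = -15 (Z = -5*(1 + 2) = -5*3 = -15)
N(K) = 6/(20 + K**2 - 15*K) (N(K) = 6/((K**2 - 15*K) + 20) = 6/(20 + K**2 - 15*K))
C(Y) = sqrt(-9 + Y)
N(18)/C(V) = (6/(20 + 18**2 - 15*18))/(sqrt(-9 - 30)) = (6/(20 + 324 - 270))/(sqrt(-39)) = (6/74)/((I*sqrt(39))) = (6*(1/74))*(-I*sqrt(39)/39) = 3*(-I*sqrt(39)/39)/37 = -I*sqrt(39)/481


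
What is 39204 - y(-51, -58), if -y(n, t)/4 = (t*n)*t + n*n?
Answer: -636648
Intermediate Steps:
y(n, t) = -4*n**2 - 4*n*t**2 (y(n, t) = -4*((t*n)*t + n*n) = -4*((n*t)*t + n**2) = -4*(n*t**2 + n**2) = -4*(n**2 + n*t**2) = -4*n**2 - 4*n*t**2)
39204 - y(-51, -58) = 39204 - (-4)*(-51)*(-51 + (-58)**2) = 39204 - (-4)*(-51)*(-51 + 3364) = 39204 - (-4)*(-51)*3313 = 39204 - 1*675852 = 39204 - 675852 = -636648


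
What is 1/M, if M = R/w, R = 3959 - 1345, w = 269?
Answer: 269/2614 ≈ 0.10291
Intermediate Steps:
R = 2614
M = 2614/269 ≈ 9.7175
1/M = 1/(2614/269) = 269/2614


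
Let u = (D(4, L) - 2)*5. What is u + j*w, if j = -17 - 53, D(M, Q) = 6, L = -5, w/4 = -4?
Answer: 1140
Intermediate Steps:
w = -16 (w = 4*(-4) = -16)
j = -70
u = 20 (u = (6 - 2)*5 = 4*5 = 20)
u + j*w = 20 - 70*(-16) = 20 + 1120 = 1140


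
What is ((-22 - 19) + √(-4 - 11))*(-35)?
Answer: 1435 - 35*I*√15 ≈ 1435.0 - 135.55*I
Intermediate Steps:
((-22 - 19) + √(-4 - 11))*(-35) = (-41 + √(-15))*(-35) = (-41 + I*√15)*(-35) = 1435 - 35*I*√15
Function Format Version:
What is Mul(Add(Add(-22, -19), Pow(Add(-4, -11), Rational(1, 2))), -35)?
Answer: Add(1435, Mul(-35, I, Pow(15, Rational(1, 2)))) ≈ Add(1435.0, Mul(-135.55, I))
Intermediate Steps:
Mul(Add(Add(-22, -19), Pow(Add(-4, -11), Rational(1, 2))), -35) = Mul(Add(-41, Pow(-15, Rational(1, 2))), -35) = Mul(Add(-41, Mul(I, Pow(15, Rational(1, 2)))), -35) = Add(1435, Mul(-35, I, Pow(15, Rational(1, 2))))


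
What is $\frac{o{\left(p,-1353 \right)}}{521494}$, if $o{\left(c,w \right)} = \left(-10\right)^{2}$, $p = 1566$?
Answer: $\frac{50}{260747} \approx 0.00019176$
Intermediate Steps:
$o{\left(c,w \right)} = 100$
$\frac{o{\left(p,-1353 \right)}}{521494} = \frac{100}{521494} = 100 \cdot \frac{1}{521494} = \frac{50}{260747}$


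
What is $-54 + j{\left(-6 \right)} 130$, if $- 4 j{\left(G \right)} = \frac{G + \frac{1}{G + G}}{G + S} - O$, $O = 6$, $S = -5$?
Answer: $\frac{32479}{264} \approx 123.03$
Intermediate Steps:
$j{\left(G \right)} = \frac{3}{2} - \frac{G + \frac{1}{2 G}}{4 \left(-5 + G\right)}$ ($j{\left(G \right)} = - \frac{\frac{G + \frac{1}{G + G}}{G - 5} - 6}{4} = - \frac{\frac{G + \frac{1}{2 G}}{-5 + G} - 6}{4} = - \frac{-6 + \frac{G + \frac{1}{2 G}}{-5 + G}}{4} = \frac{3}{2} - \frac{G + \frac{1}{2 G}}{4 \left(-5 + G\right)}$)
$-54 + j{\left(-6 \right)} 130 = -54 + \frac{-1 - -360 + 10 \left(-6\right)^{2}}{8 \left(-6\right) \left(-5 - 6\right)} 130 = -54 + \frac{1}{8} \left(- \frac{1}{6}\right) \frac{1}{-11} \left(-1 + 360 + 10 \cdot 36\right) 130 = -54 + \frac{1}{8} \left(- \frac{1}{6}\right) \left(- \frac{1}{11}\right) \left(-1 + 360 + 360\right) 130 = -54 + \frac{1}{8} \left(- \frac{1}{6}\right) \left(- \frac{1}{11}\right) 719 \cdot 130 = -54 + \frac{719}{528} \cdot 130 = -54 + \frac{46735}{264} = \frac{32479}{264}$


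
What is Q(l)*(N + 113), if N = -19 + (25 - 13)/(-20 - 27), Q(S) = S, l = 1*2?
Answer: 8812/47 ≈ 187.49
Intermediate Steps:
l = 2
N = -905/47 (N = -19 + 12/(-47) = -19 + 12*(-1/47) = -19 - 12/47 = -905/47 ≈ -19.255)
Q(l)*(N + 113) = 2*(-905/47 + 113) = 2*(4406/47) = 8812/47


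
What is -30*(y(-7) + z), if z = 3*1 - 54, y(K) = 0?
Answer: 1530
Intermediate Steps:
z = -51 (z = 3 - 54 = -51)
-30*(y(-7) + z) = -30*(0 - 51) = -30*(-51) = 1530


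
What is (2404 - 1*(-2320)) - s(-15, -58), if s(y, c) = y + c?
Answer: 4797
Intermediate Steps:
s(y, c) = c + y
(2404 - 1*(-2320)) - s(-15, -58) = (2404 - 1*(-2320)) - (-58 - 15) = (2404 + 2320) - 1*(-73) = 4724 + 73 = 4797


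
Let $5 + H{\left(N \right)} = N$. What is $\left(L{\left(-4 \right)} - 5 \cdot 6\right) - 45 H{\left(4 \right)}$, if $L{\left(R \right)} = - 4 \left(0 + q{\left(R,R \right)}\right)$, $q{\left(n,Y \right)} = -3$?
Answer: $27$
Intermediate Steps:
$H{\left(N \right)} = -5 + N$
$L{\left(R \right)} = 12$ ($L{\left(R \right)} = - 4 \left(0 - 3\right) = \left(-4\right) \left(-3\right) = 12$)
$\left(L{\left(-4 \right)} - 5 \cdot 6\right) - 45 H{\left(4 \right)} = \left(12 - 5 \cdot 6\right) - 45 \left(-5 + 4\right) = \left(12 - 30\right) - -45 = \left(12 - 30\right) + 45 = -18 + 45 = 27$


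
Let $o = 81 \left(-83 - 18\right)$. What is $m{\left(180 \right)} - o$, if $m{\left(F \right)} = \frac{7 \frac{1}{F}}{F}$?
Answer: $\frac{265064407}{32400} \approx 8181.0$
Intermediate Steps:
$m{\left(F \right)} = \frac{7}{F^{2}}$
$o = -8181$ ($o = 81 \left(-101\right) = -8181$)
$m{\left(180 \right)} - o = \frac{7}{32400} - -8181 = 7 \cdot \frac{1}{32400} + 8181 = \frac{7}{32400} + 8181 = \frac{265064407}{32400}$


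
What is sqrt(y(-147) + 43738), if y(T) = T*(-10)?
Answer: 2*sqrt(11302) ≈ 212.62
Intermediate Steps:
y(T) = -10*T
sqrt(y(-147) + 43738) = sqrt(-10*(-147) + 43738) = sqrt(1470 + 43738) = sqrt(45208) = 2*sqrt(11302)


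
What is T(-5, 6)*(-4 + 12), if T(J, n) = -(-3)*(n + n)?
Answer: 288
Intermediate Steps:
T(J, n) = 6*n (T(J, n) = -(-3)*2*n = -(-6)*n = 6*n)
T(-5, 6)*(-4 + 12) = (6*6)*(-4 + 12) = 36*8 = 288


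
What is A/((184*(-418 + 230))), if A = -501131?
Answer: 501131/34592 ≈ 14.487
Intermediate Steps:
A/((184*(-418 + 230))) = -501131*1/(184*(-418 + 230)) = -501131/(184*(-188)) = -501131/(-34592) = -501131*(-1/34592) = 501131/34592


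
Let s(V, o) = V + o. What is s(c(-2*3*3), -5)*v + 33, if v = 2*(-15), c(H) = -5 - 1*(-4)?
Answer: 213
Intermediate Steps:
c(H) = -1 (c(H) = -5 + 4 = -1)
v = -30
s(c(-2*3*3), -5)*v + 33 = (-1 - 5)*(-30) + 33 = -6*(-30) + 33 = 180 + 33 = 213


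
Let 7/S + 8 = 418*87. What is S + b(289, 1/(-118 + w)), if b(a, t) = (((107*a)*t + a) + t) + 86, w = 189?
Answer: 298909577/368774 ≈ 810.55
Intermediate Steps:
b(a, t) = 86 + a + t + 107*a*t (b(a, t) = ((107*a*t + a) + t) + 86 = ((a + 107*a*t) + t) + 86 = (a + t + 107*a*t) + 86 = 86 + a + t + 107*a*t)
S = 1/5194 (S = 7/(-8 + 418*87) = 7/(-8 + 36366) = 7/36358 = 7*(1/36358) = 1/5194 ≈ 0.00019253)
S + b(289, 1/(-118 + w)) = 1/5194 + (86 + 289 + 1/(-118 + 189) + 107*289/(-118 + 189)) = 1/5194 + (86 + 289 + 1/71 + 107*289/71) = 1/5194 + (86 + 289 + 1/71 + 107*289*(1/71)) = 1/5194 + (86 + 289 + 1/71 + 30923/71) = 1/5194 + 57549/71 = 298909577/368774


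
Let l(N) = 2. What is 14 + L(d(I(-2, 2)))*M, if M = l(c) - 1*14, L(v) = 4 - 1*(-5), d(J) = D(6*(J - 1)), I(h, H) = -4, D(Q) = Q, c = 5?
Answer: -94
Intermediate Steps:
d(J) = -6 + 6*J (d(J) = 6*(J - 1) = 6*(-1 + J) = -6 + 6*J)
L(v) = 9 (L(v) = 4 + 5 = 9)
M = -12 (M = 2 - 1*14 = 2 - 14 = -12)
14 + L(d(I(-2, 2)))*M = 14 + 9*(-12) = 14 - 108 = -94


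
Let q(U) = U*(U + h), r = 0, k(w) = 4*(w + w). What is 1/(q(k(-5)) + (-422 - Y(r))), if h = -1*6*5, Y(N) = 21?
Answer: 1/2357 ≈ 0.00042427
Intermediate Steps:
k(w) = 8*w (k(w) = 4*(2*w) = 8*w)
h = -30 (h = -6*5 = -30)
q(U) = U*(-30 + U) (q(U) = U*(U - 30) = U*(-30 + U))
1/(q(k(-5)) + (-422 - Y(r))) = 1/((8*(-5))*(-30 + 8*(-5)) + (-422 - 1*21)) = 1/(-40*(-30 - 40) + (-422 - 21)) = 1/(-40*(-70) - 443) = 1/(2800 - 443) = 1/2357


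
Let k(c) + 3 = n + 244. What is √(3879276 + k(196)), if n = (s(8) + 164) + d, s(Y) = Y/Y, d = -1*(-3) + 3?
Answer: 2*√969922 ≈ 1969.7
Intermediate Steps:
d = 6 (d = 3 + 3 = 6)
s(Y) = 1
n = 171 (n = (1 + 164) + 6 = 165 + 6 = 171)
k(c) = 412 (k(c) = -3 + (171 + 244) = -3 + 415 = 412)
√(3879276 + k(196)) = √(3879276 + 412) = √3879688 = 2*√969922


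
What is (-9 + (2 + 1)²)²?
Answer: 0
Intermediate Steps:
(-9 + (2 + 1)²)² = (-9 + 3²)² = (-9 + 9)² = 0² = 0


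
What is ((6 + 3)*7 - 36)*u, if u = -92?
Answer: -2484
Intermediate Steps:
((6 + 3)*7 - 36)*u = ((6 + 3)*7 - 36)*(-92) = (9*7 - 36)*(-92) = (63 - 36)*(-92) = 27*(-92) = -2484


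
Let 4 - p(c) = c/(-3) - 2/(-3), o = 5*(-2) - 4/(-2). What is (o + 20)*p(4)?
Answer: 56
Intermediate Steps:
o = -8 (o = -10 - 4*(-½) = -10 + 2 = -8)
p(c) = 10/3 + c/3 (p(c) = 4 - (c/(-3) - 2/(-3)) = 4 - (c*(-⅓) - 2*(-⅓)) = 4 - (-c/3 + ⅔) = 4 - (⅔ - c/3) = 4 + (-⅔ + c/3) = 10/3 + c/3)
(o + 20)*p(4) = (-8 + 20)*(10/3 + (⅓)*4) = 12*(10/3 + 4/3) = 12*(14/3) = 56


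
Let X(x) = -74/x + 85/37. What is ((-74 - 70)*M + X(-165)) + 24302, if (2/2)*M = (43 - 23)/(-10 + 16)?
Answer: 145450073/6105 ≈ 23825.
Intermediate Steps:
X(x) = 85/37 - 74/x (X(x) = -74/x + 85*(1/37) = -74/x + 85/37 = 85/37 - 74/x)
M = 10/3 (M = (43 - 23)/(-10 + 16) = 20/6 = 20*(⅙) = 10/3 ≈ 3.3333)
((-74 - 70)*M + X(-165)) + 24302 = ((-74 - 70)*(10/3) + (85/37 - 74/(-165))) + 24302 = (-144*10/3 + (85/37 - 74*(-1/165))) + 24302 = (-480 + (85/37 + 74/165)) + 24302 = (-480 + 16763/6105) + 24302 = -2913637/6105 + 24302 = 145450073/6105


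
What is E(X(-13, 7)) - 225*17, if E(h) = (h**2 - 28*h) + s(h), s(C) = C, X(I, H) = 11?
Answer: -4001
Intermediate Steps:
E(h) = h**2 - 27*h (E(h) = (h**2 - 28*h) + h = h**2 - 27*h)
E(X(-13, 7)) - 225*17 = 11*(-27 + 11) - 225*17 = 11*(-16) - 3825 = -176 - 3825 = -4001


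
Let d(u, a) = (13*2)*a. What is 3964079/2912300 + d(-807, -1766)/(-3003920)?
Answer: 37629679239/27338488175 ≈ 1.3764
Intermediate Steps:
d(u, a) = 26*a
3964079/2912300 + d(-807, -1766)/(-3003920) = 3964079/2912300 + (26*(-1766))/(-3003920) = 3964079*(1/2912300) - 45916*(-1/3003920) = 3964079/2912300 + 11479/750980 = 37629679239/27338488175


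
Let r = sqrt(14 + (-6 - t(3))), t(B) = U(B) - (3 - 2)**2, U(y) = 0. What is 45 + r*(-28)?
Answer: -39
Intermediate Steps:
t(B) = -1 (t(B) = 0 - (3 - 2)**2 = 0 - 1*1**2 = 0 - 1*1 = 0 - 1 = -1)
r = 3 (r = sqrt(14 + (-6 - 1*(-1))) = sqrt(14 + (-6 + 1)) = sqrt(14 - 5) = sqrt(9) = 3)
45 + r*(-28) = 45 + 3*(-28) = 45 - 84 = -39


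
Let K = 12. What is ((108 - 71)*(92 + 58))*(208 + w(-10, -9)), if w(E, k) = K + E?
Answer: 1165500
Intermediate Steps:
w(E, k) = 12 + E
((108 - 71)*(92 + 58))*(208 + w(-10, -9)) = ((108 - 71)*(92 + 58))*(208 + (12 - 10)) = (37*150)*(208 + 2) = 5550*210 = 1165500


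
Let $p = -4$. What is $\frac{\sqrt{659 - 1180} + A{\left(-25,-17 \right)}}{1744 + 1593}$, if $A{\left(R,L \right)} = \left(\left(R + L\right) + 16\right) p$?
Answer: $\frac{104}{3337} + \frac{i \sqrt{521}}{3337} \approx 0.031166 + 0.0068401 i$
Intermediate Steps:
$A{\left(R,L \right)} = -64 - 4 L - 4 R$ ($A{\left(R,L \right)} = \left(\left(R + L\right) + 16\right) \left(-4\right) = \left(\left(L + R\right) + 16\right) \left(-4\right) = \left(16 + L + R\right) \left(-4\right) = -64 - 4 L - 4 R$)
$\frac{\sqrt{659 - 1180} + A{\left(-25,-17 \right)}}{1744 + 1593} = \frac{\sqrt{659 - 1180} - -104}{1744 + 1593} = \frac{\sqrt{-521} + \left(-64 + 68 + 100\right)}{3337} = \left(i \sqrt{521} + 104\right) \frac{1}{3337} = \left(104 + i \sqrt{521}\right) \frac{1}{3337} = \frac{104}{3337} + \frac{i \sqrt{521}}{3337}$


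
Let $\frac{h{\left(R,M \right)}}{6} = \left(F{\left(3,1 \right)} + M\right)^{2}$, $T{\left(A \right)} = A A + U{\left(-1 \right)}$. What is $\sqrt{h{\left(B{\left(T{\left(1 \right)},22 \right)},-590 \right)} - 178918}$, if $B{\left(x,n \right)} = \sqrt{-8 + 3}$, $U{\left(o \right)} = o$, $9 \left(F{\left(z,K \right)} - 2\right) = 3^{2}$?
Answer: $4 \sqrt{118031} \approx 1374.2$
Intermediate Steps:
$F{\left(z,K \right)} = 3$ ($F{\left(z,K \right)} = 2 + \frac{3^{2}}{9} = 2 + \frac{1}{9} \cdot 9 = 2 + 1 = 3$)
$T{\left(A \right)} = -1 + A^{2}$ ($T{\left(A \right)} = A A - 1 = A^{2} - 1 = -1 + A^{2}$)
$B{\left(x,n \right)} = i \sqrt{5}$ ($B{\left(x,n \right)} = \sqrt{-5} = i \sqrt{5}$)
$h{\left(R,M \right)} = 6 \left(3 + M\right)^{2}$
$\sqrt{h{\left(B{\left(T{\left(1 \right)},22 \right)},-590 \right)} - 178918} = \sqrt{6 \left(3 - 590\right)^{2} - 178918} = \sqrt{6 \left(-587\right)^{2} - 178918} = \sqrt{6 \cdot 344569 - 178918} = \sqrt{2067414 - 178918} = \sqrt{1888496} = 4 \sqrt{118031}$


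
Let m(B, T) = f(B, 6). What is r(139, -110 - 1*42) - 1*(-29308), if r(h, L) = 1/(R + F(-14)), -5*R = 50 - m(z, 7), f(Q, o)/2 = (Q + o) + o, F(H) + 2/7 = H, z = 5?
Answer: 17936461/612 ≈ 29308.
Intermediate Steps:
F(H) = -2/7 + H
f(Q, o) = 2*Q + 4*o (f(Q, o) = 2*((Q + o) + o) = 2*(Q + 2*o) = 2*Q + 4*o)
m(B, T) = 24 + 2*B (m(B, T) = 2*B + 4*6 = 2*B + 24 = 24 + 2*B)
R = -16/5 (R = -(50 - (24 + 2*5))/5 = -(50 - (24 + 10))/5 = -(50 - 1*34)/5 = -(50 - 34)/5 = -1/5*16 = -16/5 ≈ -3.2000)
r(h, L) = -35/612 (r(h, L) = 1/(-16/5 + (-2/7 - 14)) = 1/(-16/5 - 100/7) = 1/(-612/35) = -35/612)
r(139, -110 - 1*42) - 1*(-29308) = -35/612 - 1*(-29308) = -35/612 + 29308 = 17936461/612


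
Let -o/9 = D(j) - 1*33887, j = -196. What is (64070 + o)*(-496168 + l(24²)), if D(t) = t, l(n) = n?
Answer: -183773938664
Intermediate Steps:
o = 306747 (o = -9*(-196 - 1*33887) = -9*(-196 - 33887) = -9*(-34083) = 306747)
(64070 + o)*(-496168 + l(24²)) = (64070 + 306747)*(-496168 + 24²) = 370817*(-496168 + 576) = 370817*(-495592) = -183773938664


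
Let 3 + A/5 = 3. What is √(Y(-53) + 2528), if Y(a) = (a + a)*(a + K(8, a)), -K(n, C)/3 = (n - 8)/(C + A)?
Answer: √8146 ≈ 90.255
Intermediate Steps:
A = 0 (A = -15 + 5*3 = -15 + 15 = 0)
K(n, C) = -3*(-8 + n)/C (K(n, C) = -3*(n - 8)/(C + 0) = -3*(-8 + n)/C)
Y(a) = 2*a² (Y(a) = (a + a)*(a + 3*(8 - 1*8)/a) = (2*a)*(a + 3*(8 - 8)/a) = (2*a)*(a + 3*0/a) = (2*a)*(a + 0) = (2*a)*a = 2*a²)
√(Y(-53) + 2528) = √(2*(-53)² + 2528) = √(2*2809 + 2528) = √(5618 + 2528) = √8146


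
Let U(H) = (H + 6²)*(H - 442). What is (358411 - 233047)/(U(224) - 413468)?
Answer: -10447/39179 ≈ -0.26665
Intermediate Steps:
U(H) = (-442 + H)*(36 + H) (U(H) = (H + 36)*(-442 + H) = (36 + H)*(-442 + H) = (-442 + H)*(36 + H))
(358411 - 233047)/(U(224) - 413468) = (358411 - 233047)/((-15912 + 224² - 406*224) - 413468) = 125364/((-15912 + 50176 - 90944) - 413468) = 125364/(-56680 - 413468) = 125364/(-470148) = 125364*(-1/470148) = -10447/39179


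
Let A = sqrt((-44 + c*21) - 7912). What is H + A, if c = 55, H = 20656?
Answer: 20656 + I*sqrt(6801) ≈ 20656.0 + 82.468*I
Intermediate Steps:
A = I*sqrt(6801) (A = sqrt((-44 + 55*21) - 7912) = sqrt((-44 + 1155) - 7912) = sqrt(1111 - 7912) = sqrt(-6801) = I*sqrt(6801) ≈ 82.468*I)
H + A = 20656 + I*sqrt(6801)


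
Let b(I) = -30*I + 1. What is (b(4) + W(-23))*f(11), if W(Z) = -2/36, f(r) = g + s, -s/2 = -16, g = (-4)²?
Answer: -17144/3 ≈ -5714.7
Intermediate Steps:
g = 16
s = 32 (s = -2*(-16) = 32)
f(r) = 48 (f(r) = 16 + 32 = 48)
W(Z) = -1/18 (W(Z) = -2*1/36 = -1/18)
b(I) = 1 - 30*I
(b(4) + W(-23))*f(11) = ((1 - 30*4) - 1/18)*48 = ((1 - 120) - 1/18)*48 = (-119 - 1/18)*48 = -2143/18*48 = -17144/3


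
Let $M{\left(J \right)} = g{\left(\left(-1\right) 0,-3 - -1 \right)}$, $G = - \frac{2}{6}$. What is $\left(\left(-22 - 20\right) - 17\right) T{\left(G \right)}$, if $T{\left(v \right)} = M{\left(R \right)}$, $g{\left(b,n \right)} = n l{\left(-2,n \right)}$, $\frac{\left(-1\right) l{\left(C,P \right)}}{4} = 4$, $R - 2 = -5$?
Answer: $-1888$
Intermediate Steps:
$R = -3$ ($R = 2 - 5 = -3$)
$G = - \frac{1}{3}$ ($G = \left(-2\right) \frac{1}{6} = - \frac{1}{3} \approx -0.33333$)
$l{\left(C,P \right)} = -16$ ($l{\left(C,P \right)} = \left(-4\right) 4 = -16$)
$g{\left(b,n \right)} = - 16 n$ ($g{\left(b,n \right)} = n \left(-16\right) = - 16 n$)
$M{\left(J \right)} = 32$ ($M{\left(J \right)} = - 16 \left(-3 - -1\right) = - 16 \left(-3 + 1\right) = \left(-16\right) \left(-2\right) = 32$)
$T{\left(v \right)} = 32$
$\left(\left(-22 - 20\right) - 17\right) T{\left(G \right)} = \left(\left(-22 - 20\right) - 17\right) 32 = \left(-42 - 17\right) 32 = \left(-59\right) 32 = -1888$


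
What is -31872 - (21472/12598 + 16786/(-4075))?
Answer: -818042055786/25668425 ≈ -31870.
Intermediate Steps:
-31872 - (21472/12598 + 16786/(-4075)) = -31872 - (21472*(1/12598) + 16786*(-1/4075)) = -31872 - (10736/6299 - 16786/4075) = -31872 - 1*(-61985814/25668425) = -31872 + 61985814/25668425 = -818042055786/25668425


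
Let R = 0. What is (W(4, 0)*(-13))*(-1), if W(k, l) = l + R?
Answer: 0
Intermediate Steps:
W(k, l) = l (W(k, l) = l + 0 = l)
(W(4, 0)*(-13))*(-1) = (0*(-13))*(-1) = 0*(-1) = 0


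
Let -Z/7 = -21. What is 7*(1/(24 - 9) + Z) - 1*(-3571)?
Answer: 69007/15 ≈ 4600.5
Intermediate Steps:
Z = 147 (Z = -7*(-21) = 147)
7*(1/(24 - 9) + Z) - 1*(-3571) = 7*(1/(24 - 9) + 147) - 1*(-3571) = 7*(1/15 + 147) + 3571 = 7*(2206/15) + 3571 = 15442/15 + 3571 = 69007/15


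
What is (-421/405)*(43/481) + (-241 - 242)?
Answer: -94108918/194805 ≈ -483.09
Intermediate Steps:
(-421/405)*(43/481) + (-241 - 242) = (-421*1/405)*(43*(1/481)) - 483 = -421/405*43/481 - 483 = -18103/194805 - 483 = -94108918/194805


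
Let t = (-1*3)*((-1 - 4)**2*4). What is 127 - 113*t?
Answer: 34027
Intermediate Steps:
t = -300 (t = -3*(-5)**2*4 = -75*4 = -3*100 = -300)
127 - 113*t = 127 - 113*(-300) = 127 + 33900 = 34027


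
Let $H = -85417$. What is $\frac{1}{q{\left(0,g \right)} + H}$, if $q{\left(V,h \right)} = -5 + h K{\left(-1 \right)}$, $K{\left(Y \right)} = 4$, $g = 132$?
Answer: $- \frac{1}{84894} \approx -1.1779 \cdot 10^{-5}$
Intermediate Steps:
$q{\left(V,h \right)} = -5 + 4 h$ ($q{\left(V,h \right)} = -5 + h 4 = -5 + 4 h$)
$\frac{1}{q{\left(0,g \right)} + H} = \frac{1}{\left(-5 + 4 \cdot 132\right) - 85417} = \frac{1}{\left(-5 + 528\right) - 85417} = \frac{1}{523 - 85417} = \frac{1}{-84894} = - \frac{1}{84894}$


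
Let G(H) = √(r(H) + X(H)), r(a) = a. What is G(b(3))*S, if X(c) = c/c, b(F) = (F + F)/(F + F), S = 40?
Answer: 40*√2 ≈ 56.569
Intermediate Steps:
b(F) = 1 (b(F) = (2*F)/((2*F)) = (2*F)*(1/(2*F)) = 1)
X(c) = 1
G(H) = √(1 + H) (G(H) = √(H + 1) = √(1 + H))
G(b(3))*S = √(1 + 1)*40 = √2*40 = 40*√2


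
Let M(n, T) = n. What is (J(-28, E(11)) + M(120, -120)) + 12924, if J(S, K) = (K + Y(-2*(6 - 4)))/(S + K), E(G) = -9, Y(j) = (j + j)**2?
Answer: 482573/37 ≈ 13043.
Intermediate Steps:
Y(j) = 4*j**2 (Y(j) = (2*j)**2 = 4*j**2)
J(S, K) = (64 + K)/(K + S) (J(S, K) = (K + 4*(-2*(6 - 4))**2)/(S + K) = (K + 4*(-2*2)**2)/(K + S) = (K + 4*(-4)**2)/(K + S) = (K + 4*16)/(K + S) = (K + 64)/(K + S) = (64 + K)/(K + S))
(J(-28, E(11)) + M(120, -120)) + 12924 = ((64 - 9)/(-9 - 28) + 120) + 12924 = (55/(-37) + 120) + 12924 = (-1/37*55 + 120) + 12924 = (-55/37 + 120) + 12924 = 4385/37 + 12924 = 482573/37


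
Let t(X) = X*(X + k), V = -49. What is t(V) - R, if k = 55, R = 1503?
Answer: -1797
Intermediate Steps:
t(X) = X*(55 + X) (t(X) = X*(X + 55) = X*(55 + X))
t(V) - R = -49*(55 - 49) - 1*1503 = -49*6 - 1503 = -294 - 1503 = -1797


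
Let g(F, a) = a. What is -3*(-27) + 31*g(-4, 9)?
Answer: 360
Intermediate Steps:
-3*(-27) + 31*g(-4, 9) = -3*(-27) + 31*9 = 81 + 279 = 360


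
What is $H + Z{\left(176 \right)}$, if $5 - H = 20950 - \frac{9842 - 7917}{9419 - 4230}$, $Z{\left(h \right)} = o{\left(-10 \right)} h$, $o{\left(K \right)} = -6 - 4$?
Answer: $- \frac{117814320}{5189} \approx -22705.0$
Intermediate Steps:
$o{\left(K \right)} = -10$
$Z{\left(h \right)} = - 10 h$
$H = - \frac{108681680}{5189}$ ($H = 5 - \left(20950 - \frac{9842 - 7917}{9419 - 4230}\right) = 5 - \left(20950 - \frac{1925}{5189}\right) = 5 - \frac{108707625}{5189} = - \frac{108681680}{5189} \approx -20945.0$)
$H + Z{\left(176 \right)} = - \frac{108681680}{5189} - 1760 = - \frac{117814320}{5189}$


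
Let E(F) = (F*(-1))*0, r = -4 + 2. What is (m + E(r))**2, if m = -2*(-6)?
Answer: 144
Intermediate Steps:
m = 12
r = -2
E(F) = 0 (E(F) = -F*0 = 0)
(m + E(r))**2 = (12 + 0)**2 = 12**2 = 144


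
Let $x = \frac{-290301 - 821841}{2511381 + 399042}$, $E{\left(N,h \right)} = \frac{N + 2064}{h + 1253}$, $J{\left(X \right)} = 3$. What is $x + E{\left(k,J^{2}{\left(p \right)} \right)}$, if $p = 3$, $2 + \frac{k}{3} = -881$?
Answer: $- \frac{1035373553}{1224317942} \approx -0.84567$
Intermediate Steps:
$k = -2649$ ($k = -6 + 3 \left(-881\right) = -6 - 2643 = -2649$)
$E{\left(N,h \right)} = \frac{2064 + N}{1253 + h}$
$x = - \frac{370714}{970141}$ ($x = - \frac{1112142}{2910423} = \left(-1112142\right) \frac{1}{2910423} = - \frac{370714}{970141} \approx -0.38212$)
$x + E{\left(k,J^{2}{\left(p \right)} \right)} = - \frac{370714}{970141} + \frac{2064 - 2649}{1253 + 3^{2}} = - \frac{370714}{970141} + \frac{1}{1253 + 9} \left(-585\right) = - \frac{370714}{970141} + \frac{1}{1262} \left(-585\right) = - \frac{370714}{970141} - \frac{585}{1262} = - \frac{1035373553}{1224317942}$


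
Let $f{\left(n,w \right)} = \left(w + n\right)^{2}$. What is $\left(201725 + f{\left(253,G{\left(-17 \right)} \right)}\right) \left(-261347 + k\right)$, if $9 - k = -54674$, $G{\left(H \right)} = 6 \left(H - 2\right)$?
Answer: $-45682250544$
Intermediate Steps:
$G{\left(H \right)} = -12 + 6 H$ ($G{\left(H \right)} = 6 \left(-2 + H\right) = -12 + 6 H$)
$k = 54683$ ($k = 9 - -54674 = 9 + 54674 = 54683$)
$f{\left(n,w \right)} = \left(n + w\right)^{2}$
$\left(201725 + f{\left(253,G{\left(-17 \right)} \right)}\right) \left(-261347 + k\right) = \left(201725 + \left(253 + \left(-12 + 6 \left(-17\right)\right)\right)^{2}\right) \left(-261347 + 54683\right) = \left(201725 + \left(253 - 114\right)^{2}\right) \left(-206664\right) = \left(201725 + 139^{2}\right) \left(-206664\right) = \left(201725 + 19321\right) \left(-206664\right) = 221046 \left(-206664\right) = -45682250544$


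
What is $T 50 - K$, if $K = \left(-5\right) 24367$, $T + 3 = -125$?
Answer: $115435$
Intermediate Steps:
$T = -128$ ($T = -3 - 125 = -128$)
$K = -121835$
$T 50 - K = \left(-128\right) 50 - -121835 = -6400 + 121835 = 115435$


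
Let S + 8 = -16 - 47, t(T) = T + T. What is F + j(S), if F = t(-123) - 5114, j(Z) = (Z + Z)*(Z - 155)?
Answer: 26732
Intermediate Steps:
t(T) = 2*T
S = -71 (S = -8 + (-16 - 47) = -8 - 63 = -71)
j(Z) = 2*Z*(-155 + Z) (j(Z) = (2*Z)*(-155 + Z) = 2*Z*(-155 + Z))
F = -5360 (F = 2*(-123) - 5114 = -246 - 5114 = -5360)
F + j(S) = -5360 + 2*(-71)*(-155 - 71) = -5360 + 2*(-71)*(-226) = -5360 + 32092 = 26732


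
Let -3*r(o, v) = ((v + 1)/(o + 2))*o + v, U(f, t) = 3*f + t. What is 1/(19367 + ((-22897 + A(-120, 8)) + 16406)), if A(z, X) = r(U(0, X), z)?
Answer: 15/194216 ≈ 7.7234e-5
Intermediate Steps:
U(f, t) = t + 3*f
r(o, v) = -v/3 - o*(1 + v)/(3*(2 + o)) (r(o, v) = -(((v + 1)/(o + 2))*o + v)/3 = -(((1 + v)/(2 + o))*o + v)/3 = -(o*(1 + v)/(2 + o) + v)/3 = -(v + o*(1 + v)/(2 + o))/3 = -v/3 - o*(1 + v)/(3*(2 + o)))
A(z, X) = (-X - 2*z - 2*X*z)/(3*(2 + X)) (A(z, X) = (-(X + 3*0) - 2*z - 2*(X + 3*0)*z)/(3*(2 + (X + 3*0))) = (-(X + 0) - 2*z - 2*(X + 0)*z)/(3*(2 + (X + 0))) = (-X - 2*z - 2*X*z)/(3*(2 + X)))
1/(19367 + ((-22897 + A(-120, 8)) + 16406)) = 1/(19367 + ((-22897 + (-1*8 - 2*(-120) - 2*8*(-120))/(3*(2 + 8))) + 16406)) = 1/(19367 + ((-22897 + (⅓)*(-8 + 240 + 1920)/10) + 16406)) = 1/(19367 + ((-22897 + (⅓)*(⅒)*2152) + 16406)) = 1/(19367 + ((-22897 + 1076/15) + 16406)) = 1/(19367 + (-342379/15 + 16406)) = 1/(19367 - 96289/15) = 1/(194216/15) = 15/194216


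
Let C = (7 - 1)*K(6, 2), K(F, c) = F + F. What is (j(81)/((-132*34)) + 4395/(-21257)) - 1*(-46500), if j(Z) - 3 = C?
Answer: 1478714841655/31800472 ≈ 46500.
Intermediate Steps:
K(F, c) = 2*F
C = 72 (C = (7 - 1)*(2*6) = 6*12 = 72)
j(Z) = 75 (j(Z) = 3 + 72 = 75)
(j(81)/((-132*34)) + 4395/(-21257)) - 1*(-46500) = (75/((-132*34)) + 4395/(-21257)) - 1*(-46500) = (75/(-4488) + 4395*(-1/21257)) + 46500 = (75*(-1/4488) - 4395/21257) + 46500 = (-25/1496 - 4395/21257) + 46500 = -7106345/31800472 + 46500 = 1478714841655/31800472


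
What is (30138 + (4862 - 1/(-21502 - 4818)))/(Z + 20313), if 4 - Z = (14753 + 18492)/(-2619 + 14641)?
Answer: 5537333206011/3213905313640 ≈ 1.7229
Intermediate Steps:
Z = 14843/12022 (Z = 4 - (14753 + 18492)/(-2619 + 14641) = 4 - 33245/12022 = 14843/12022 ≈ 1.2347)
(30138 + (4862 - 1/(-21502 - 4818)))/(Z + 20313) = (30138 + (4862 - 1/(-21502 - 4818)))/(14843/12022 + 20313) = (30138 + (4862 - 1/(-26320)))/(244217729/12022) = (30138 + (4862 - 1*(-1/26320)))*(12022/244217729) = (30138 + (4862 + 1/26320))*(12022/244217729) = (30138 + 127967841/26320)*(12022/244217729) = (921200001/26320)*(12022/244217729) = 5537333206011/3213905313640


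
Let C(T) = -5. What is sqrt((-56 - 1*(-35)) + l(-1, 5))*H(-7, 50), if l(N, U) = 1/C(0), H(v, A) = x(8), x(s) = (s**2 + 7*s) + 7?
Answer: 127*I*sqrt(530)/5 ≈ 584.75*I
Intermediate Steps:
x(s) = 7 + s**2 + 7*s
H(v, A) = 127 (H(v, A) = 7 + 8**2 + 7*8 = 7 + 64 + 56 = 127)
l(N, U) = -1/5 (l(N, U) = 1/(-5) = -1/5)
sqrt((-56 - 1*(-35)) + l(-1, 5))*H(-7, 50) = sqrt((-56 - 1*(-35)) - 1/5)*127 = sqrt((-56 + 35) - 1/5)*127 = sqrt(-21 - 1/5)*127 = sqrt(-106/5)*127 = (I*sqrt(530)/5)*127 = 127*I*sqrt(530)/5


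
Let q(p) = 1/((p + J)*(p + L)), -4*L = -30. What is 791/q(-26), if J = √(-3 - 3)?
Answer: 380471 - 29267*I*√6/2 ≈ 3.8047e+5 - 35845.0*I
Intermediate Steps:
L = 15/2 (L = -¼*(-30) = 15/2 ≈ 7.5000)
J = I*√6 (J = √(-6) = I*√6 ≈ 2.4495*I)
q(p) = 1/((15/2 + p)*(p + I*√6)) (q(p) = 1/((p + I*√6)*(p + 15/2)) = 1/((p + I*√6)*(15/2 + p)) = 1/((15/2 + p)*(p + I*√6)))
791/q(-26) = 791/((2/(2*(-26)² + 15*(-26) + 15*I*√6 + 2*I*(-26)*√6))) = 791/((2/(2*676 - 390 + 15*I*√6 - 52*I*√6))) = 791/((2/(1352 - 390 + 15*I*√6 - 52*I*√6))) = 791/((2/(962 - 37*I*√6))) = 791*(481 - 37*I*√6/2) = 380471 - 29267*I*√6/2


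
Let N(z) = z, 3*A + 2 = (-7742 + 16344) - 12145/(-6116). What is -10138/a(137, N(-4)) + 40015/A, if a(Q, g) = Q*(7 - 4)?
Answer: -338107094/31565847 ≈ -10.711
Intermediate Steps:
A = 52609745/18348 (A = -⅔ + ((-7742 + 16344) - 12145/(-6116))/3 = -⅔ + (8602 - 12145*(-1/6116))/3 = -⅔ + (8602 + 12145/6116)/3 = -⅔ + (⅓)*(52621977/6116) = -⅔ + 17540659/6116 = 52609745/18348 ≈ 2867.3)
a(Q, g) = 3*Q (a(Q, g) = Q*3 = 3*Q)
-10138/a(137, N(-4)) + 40015/A = -10138/(3*137) + 40015/(52609745/18348) = -10138/411 + 40015*(18348/52609745) = -10138*1/411 + 146839044/10521949 = -74/3 + 146839044/10521949 = -338107094/31565847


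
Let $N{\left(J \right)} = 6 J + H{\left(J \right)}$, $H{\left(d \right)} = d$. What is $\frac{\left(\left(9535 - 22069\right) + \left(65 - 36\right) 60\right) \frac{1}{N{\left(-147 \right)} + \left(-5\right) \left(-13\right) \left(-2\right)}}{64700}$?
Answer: $\frac{5397}{37493650} \approx 0.00014394$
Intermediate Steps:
$N{\left(J \right)} = 7 J$ ($N{\left(J \right)} = 6 J + J = 7 J$)
$\frac{\left(\left(9535 - 22069\right) + \left(65 - 36\right) 60\right) \frac{1}{N{\left(-147 \right)} + \left(-5\right) \left(-13\right) \left(-2\right)}}{64700} = \frac{\left(\left(9535 - 22069\right) + \left(65 - 36\right) 60\right) \frac{1}{7 \left(-147\right) + \left(-5\right) \left(-13\right) \left(-2\right)}}{64700} = \frac{-12534 + 29 \cdot 60}{-1029 + 65 \left(-2\right)} \frac{1}{64700} = \frac{-12534 + 1740}{-1029 - 130} \cdot \frac{1}{64700} = - \frac{10794}{-1159} \cdot \frac{1}{64700} = \left(-10794\right) \left(- \frac{1}{1159}\right) \frac{1}{64700} = \frac{10794}{1159} \cdot \frac{1}{64700} = \frac{5397}{37493650}$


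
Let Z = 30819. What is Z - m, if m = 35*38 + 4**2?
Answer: 29473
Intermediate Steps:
m = 1346 (m = 1330 + 16 = 1346)
Z - m = 30819 - 1*1346 = 30819 - 1346 = 29473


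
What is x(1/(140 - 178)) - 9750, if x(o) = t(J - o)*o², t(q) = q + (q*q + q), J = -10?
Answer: -20329961163/2085136 ≈ -9749.9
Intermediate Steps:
t(q) = q² + 2*q (t(q) = q + (q² + q) = q + (q + q²) = q² + 2*q)
x(o) = o²*(-10 - o)*(-8 - o) (x(o) = ((-10 - o)*(2 + (-10 - o)))*o² = ((-10 - o)*(-8 - o))*o² = o²*(-10 - o)*(-8 - o))
x(1/(140 - 178)) - 9750 = (1/(140 - 178))²*(8 + 1/(140 - 178))*(10 + 1/(140 - 178)) - 9750 = (1/(-38))²*(8 + 1/(-38))*(10 + 1/(-38)) - 9750 = (-1/38)²*(8 - 1/38)*(10 - 1/38) - 9750 = (1/1444)*(303/38)*(379/38) - 9750 = 114837/2085136 - 9750 = -20329961163/2085136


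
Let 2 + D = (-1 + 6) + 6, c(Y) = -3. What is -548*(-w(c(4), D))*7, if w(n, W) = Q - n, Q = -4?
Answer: -3836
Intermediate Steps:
D = 9 (D = -2 + ((-1 + 6) + 6) = -2 + (5 + 6) = -2 + 11 = 9)
w(n, W) = -4 - n
-548*(-w(c(4), D))*7 = -548*(-(-4 - 1*(-3)))*7 = -548*(-(-4 + 3))*7 = -548*(-1*(-1))*7 = -548*7 = -3836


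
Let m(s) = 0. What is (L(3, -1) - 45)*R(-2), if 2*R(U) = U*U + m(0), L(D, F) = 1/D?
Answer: -268/3 ≈ -89.333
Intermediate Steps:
R(U) = U²/2 (R(U) = (U*U + 0)/2 = (U² + 0)/2 = U²/2)
(L(3, -1) - 45)*R(-2) = (1/3 - 45)*((½)*(-2)²) = (⅓ - 45)*((½)*4) = -134/3*2 = -268/3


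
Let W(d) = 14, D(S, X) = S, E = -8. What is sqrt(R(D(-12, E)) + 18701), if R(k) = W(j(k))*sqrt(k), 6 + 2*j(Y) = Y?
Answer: sqrt(18701 + 28*I*sqrt(3)) ≈ 136.75 + 0.177*I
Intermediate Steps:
j(Y) = -3 + Y/2
R(k) = 14*sqrt(k)
sqrt(R(D(-12, E)) + 18701) = sqrt(14*sqrt(-12) + 18701) = sqrt(14*(2*I*sqrt(3)) + 18701) = sqrt(28*I*sqrt(3) + 18701) = sqrt(18701 + 28*I*sqrt(3))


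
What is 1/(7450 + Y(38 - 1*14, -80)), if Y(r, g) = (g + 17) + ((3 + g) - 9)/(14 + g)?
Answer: 33/243814 ≈ 0.00013535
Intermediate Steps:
Y(r, g) = 17 + g + (-6 + g)/(14 + g) (Y(r, g) = (17 + g) + (-6 + g)/(14 + g) = 17 + g + (-6 + g)/(14 + g))
1/(7450 + Y(38 - 1*14, -80)) = 1/(7450 + (232 + (-80)² + 32*(-80))/(14 - 80)) = 1/(7450 + (232 + 6400 - 2560)/(-66)) = 1/(7450 - 1/66*4072) = 1/(7450 - 2036/33) = 1/(243814/33) = 33/243814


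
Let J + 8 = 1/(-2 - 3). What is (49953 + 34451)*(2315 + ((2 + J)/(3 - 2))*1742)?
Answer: -3581008508/5 ≈ -7.1620e+8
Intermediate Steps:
J = -41/5 (J = -8 + 1/(-2 - 3) = -8 + 1/(-5) = -8 - 1/5 = -41/5 ≈ -8.2000)
(49953 + 34451)*(2315 + ((2 + J)/(3 - 2))*1742) = (49953 + 34451)*(2315 + ((2 - 41/5)/(3 - 2))*1742) = 84404*(2315 - 31/5/1*1742) = 84404*(2315 - 31/5*1*1742) = 84404*(2315 - 31/5*1742) = 84404*(2315 - 54002/5) = 84404*(-42427/5) = -3581008508/5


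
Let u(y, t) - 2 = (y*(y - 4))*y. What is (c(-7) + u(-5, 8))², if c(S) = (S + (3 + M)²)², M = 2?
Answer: 10201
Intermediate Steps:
c(S) = (25 + S)² (c(S) = (S + (3 + 2)²)² = (S + 5²)² = (S + 25)² = (25 + S)²)
u(y, t) = 2 + y²*(-4 + y) (u(y, t) = 2 + (y*(y - 4))*y = 2 + (y*(-4 + y))*y = 2 + y²*(-4 + y))
(c(-7) + u(-5, 8))² = ((25 - 7)² + (2 + (-5)³ - 4*(-5)²))² = (18² + (2 - 125 - 4*25))² = (324 + (2 - 125 - 100))² = (324 - 223)² = 101² = 10201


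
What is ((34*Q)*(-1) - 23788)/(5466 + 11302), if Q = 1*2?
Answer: -1491/1048 ≈ -1.4227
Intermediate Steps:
Q = 2
((34*Q)*(-1) - 23788)/(5466 + 11302) = ((34*2)*(-1) - 23788)/(5466 + 11302) = (68*(-1) - 23788)/16768 = (-68 - 23788)*(1/16768) = -23856*1/16768 = -1491/1048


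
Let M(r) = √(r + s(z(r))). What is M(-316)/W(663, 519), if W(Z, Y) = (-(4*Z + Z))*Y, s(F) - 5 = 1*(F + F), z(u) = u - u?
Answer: -I*√311/1720485 ≈ -1.025e-5*I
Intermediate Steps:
z(u) = 0
s(F) = 5 + 2*F (s(F) = 5 + 1*(F + F) = 5 + 1*(2*F) = 5 + 2*F)
M(r) = √(5 + r) (M(r) = √(r + (5 + 2*0)) = √(r + (5 + 0)) = √(r + 5) = √(5 + r))
W(Z, Y) = -5*Y*Z (W(Z, Y) = (-5*Z)*Y = -5*Y*Z)
M(-316)/W(663, 519) = √(5 - 316)/((-5*519*663)) = √(-311)/(-1720485) = (I*√311)*(-1/1720485) = -I*√311/1720485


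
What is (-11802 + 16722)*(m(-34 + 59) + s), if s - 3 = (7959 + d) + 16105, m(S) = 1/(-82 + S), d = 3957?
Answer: 2619681880/19 ≈ 1.3788e+8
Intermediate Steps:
s = 28024 (s = 3 + ((7959 + 3957) + 16105) = 3 + (11916 + 16105) = 3 + 28021 = 28024)
(-11802 + 16722)*(m(-34 + 59) + s) = (-11802 + 16722)*(1/(-82 + (-34 + 59)) + 28024) = 4920*(1/(-82 + 25) + 28024) = 4920*(1/(-57) + 28024) = 4920*(-1/57 + 28024) = 4920*(1597367/57) = 2619681880/19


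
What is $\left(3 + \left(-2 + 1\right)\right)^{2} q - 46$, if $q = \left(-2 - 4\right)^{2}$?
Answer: $98$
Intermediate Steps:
$q = 36$ ($q = \left(-6\right)^{2} = 36$)
$\left(3 + \left(-2 + 1\right)\right)^{2} q - 46 = \left(3 + \left(-2 + 1\right)\right)^{2} \cdot 36 - 46 = \left(3 - 1\right)^{2} \cdot 36 - 46 = 2^{2} \cdot 36 - 46 = 4 \cdot 36 - 46 = 144 - 46 = 98$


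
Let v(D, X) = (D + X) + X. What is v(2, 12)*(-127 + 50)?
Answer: -2002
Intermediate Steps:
v(D, X) = D + 2*X
v(2, 12)*(-127 + 50) = (2 + 2*12)*(-127 + 50) = (2 + 24)*(-77) = 26*(-77) = -2002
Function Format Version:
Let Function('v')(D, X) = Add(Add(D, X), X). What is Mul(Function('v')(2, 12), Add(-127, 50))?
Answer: -2002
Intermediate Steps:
Function('v')(D, X) = Add(D, Mul(2, X))
Mul(Function('v')(2, 12), Add(-127, 50)) = Mul(Add(2, Mul(2, 12)), Add(-127, 50)) = Mul(Add(2, 24), -77) = Mul(26, -77) = -2002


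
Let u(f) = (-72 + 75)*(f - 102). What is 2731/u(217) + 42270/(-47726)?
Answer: 57878278/8232735 ≈ 7.0303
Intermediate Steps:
u(f) = -306 + 3*f (u(f) = 3*(-102 + f) = -306 + 3*f)
2731/u(217) + 42270/(-47726) = 2731/(-306 + 3*217) + 42270/(-47726) = 2731/(-306 + 651) + 42270*(-1/47726) = 2731/345 - 21135/23863 = 57878278/8232735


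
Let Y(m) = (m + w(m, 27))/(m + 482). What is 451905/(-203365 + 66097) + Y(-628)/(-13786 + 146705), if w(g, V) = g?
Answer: -1461595775477/443974448772 ≈ -3.2921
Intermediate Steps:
Y(m) = 2*m/(482 + m) (Y(m) = (m + m)/(m + 482) = (2*m)/(482 + m) = 2*m/(482 + m))
451905/(-203365 + 66097) + Y(-628)/(-13786 + 146705) = 451905/(-203365 + 66097) + (2*(-628)/(482 - 628))/(-13786 + 146705) = 451905/(-137268) + (2*(-628)/(-146))/132919 = 451905*(-1/137268) + (2*(-628)*(-1/146))*(1/132919) = -150635/45756 + (628/73)*(1/132919) = -150635/45756 + 628/9703087 = -1461595775477/443974448772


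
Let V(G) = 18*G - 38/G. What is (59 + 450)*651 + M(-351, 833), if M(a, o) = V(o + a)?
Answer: 81948416/241 ≈ 3.4004e+5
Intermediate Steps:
V(G) = -38/G + 18*G
M(a, o) = -38/(a + o) + 18*a + 18*o (M(a, o) = -38/(o + a) + 18*(o + a) = -38/(a + o) + 18*(a + o) = -38/(a + o) + (18*a + 18*o) = -38/(a + o) + 18*a + 18*o)
(59 + 450)*651 + M(-351, 833) = (59 + 450)*651 + 2*(-19 + 9*(-351 + 833)²)/(-351 + 833) = 509*651 + 2*(-19 + 9*482²)/482 = 331359 + 2*(1/482)*(-19 + 9*232324) = 331359 + 2*(1/482)*(-19 + 2090916) = 331359 + 2*(1/482)*2090897 = 331359 + 2090897/241 = 81948416/241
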